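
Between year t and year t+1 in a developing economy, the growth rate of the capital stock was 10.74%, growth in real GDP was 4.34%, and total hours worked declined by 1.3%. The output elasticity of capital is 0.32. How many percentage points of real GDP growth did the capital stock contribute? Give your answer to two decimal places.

Contribution = share × growth = 0.32 × 10.74 = 3.4368 pp.

3.44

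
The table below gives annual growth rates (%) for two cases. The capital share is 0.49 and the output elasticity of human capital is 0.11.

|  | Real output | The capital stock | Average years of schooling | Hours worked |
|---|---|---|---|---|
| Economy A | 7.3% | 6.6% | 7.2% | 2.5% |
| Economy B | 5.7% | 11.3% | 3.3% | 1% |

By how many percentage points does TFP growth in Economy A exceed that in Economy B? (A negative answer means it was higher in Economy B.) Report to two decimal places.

2.87 percentage points

Labor's share = 1 − 0.49 − 0.11 = 0.4.
Economy A: TFP = 7.3 − 3.234 − 0.792 − 1 = 2.274%.
Economy B: TFP = 5.7 − 5.537 − 0.363 − 0.4 = -0.6%.
Difference = 2.274 − (-0.6) = 2.874 pp.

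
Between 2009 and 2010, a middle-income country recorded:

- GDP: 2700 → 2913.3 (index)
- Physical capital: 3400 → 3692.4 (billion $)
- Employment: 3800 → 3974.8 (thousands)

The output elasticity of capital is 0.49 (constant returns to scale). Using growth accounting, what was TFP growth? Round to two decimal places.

GDP growth = (2913.3 − 2700) / 2700 = 7.9%.
Physical capital growth = (3692.4 − 3400) / 3400 = 8.6%.
Employment growth = (3974.8 − 3800) / 3800 = 4.6%.
Labor's share = 1 − 0.49 = 0.51.
Physical capital: 0.49 × 8.6 = 4.214 pp.
Employment: 0.51 × 4.6 = 2.346 pp.
TFP growth = 7.9 − 6.56 = 1.34%.

1.34%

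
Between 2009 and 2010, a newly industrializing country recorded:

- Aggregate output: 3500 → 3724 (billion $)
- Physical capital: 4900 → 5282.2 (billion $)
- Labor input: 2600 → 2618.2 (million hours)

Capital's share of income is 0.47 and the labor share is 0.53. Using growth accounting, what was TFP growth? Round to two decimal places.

2.36%

Aggregate output growth = (3724 − 3500) / 3500 = 6.4%.
Physical capital growth = (5282.2 − 4900) / 4900 = 7.8%.
Labor input growth = (2618.2 − 2600) / 2600 = 0.7%.
Labor's share = 1 − 0.47 = 0.53.
Physical capital: 0.47 × 7.8 = 3.666 pp.
Labor input: 0.53 × 0.7 = 0.371 pp.
TFP growth = 6.4 − 4.037 = 2.363%.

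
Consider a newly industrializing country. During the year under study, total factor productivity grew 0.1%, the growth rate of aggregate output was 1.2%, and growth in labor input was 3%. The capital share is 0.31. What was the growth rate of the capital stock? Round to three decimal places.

Labor's share = 1 − 0.31 = 0.69.
gY = gA + 0.69×3 + 0.31×g.
0.31×g = 1.2 − 0.1 − 2.07 = -0.97.
g = -0.97 / 0.31 = -3.12903%.

-3.129%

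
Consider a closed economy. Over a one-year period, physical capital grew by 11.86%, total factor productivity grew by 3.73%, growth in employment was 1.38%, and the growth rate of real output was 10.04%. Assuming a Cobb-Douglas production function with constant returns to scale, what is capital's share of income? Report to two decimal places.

α = 0.47

gY = gA + α·gK + (1−α)·gL, so gY − gA − gL = α(gK − gL).
10.04 − 3.73 − 1.38 = α × (11.86 − 1.38).
4.93 = 10.48 α, so α = 0.4704.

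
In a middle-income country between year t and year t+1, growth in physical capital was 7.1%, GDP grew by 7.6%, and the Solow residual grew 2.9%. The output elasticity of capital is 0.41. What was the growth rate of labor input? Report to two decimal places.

Labor input grew 3.03%.

Labor's share = 1 − 0.41 = 0.59.
gY = gA + 0.41×7.1 + 0.59×g.
0.59×g = 7.6 − 2.9 − 2.911 = 1.789.
g = 1.789 / 0.59 = 3.0322%.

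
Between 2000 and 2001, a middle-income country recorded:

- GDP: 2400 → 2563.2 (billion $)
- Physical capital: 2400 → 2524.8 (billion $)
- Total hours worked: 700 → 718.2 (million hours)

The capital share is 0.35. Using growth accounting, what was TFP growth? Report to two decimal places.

GDP growth = (2563.2 − 2400) / 2400 = 6.8%.
Physical capital growth = (2524.8 − 2400) / 2400 = 5.2%.
Total hours worked growth = (718.2 − 700) / 700 = 2.6%.
Labor's share = 1 − 0.35 = 0.65.
Physical capital: 0.35 × 5.2 = 1.82 pp.
Total hours worked: 0.65 × 2.6 = 1.69 pp.
TFP growth = 6.8 − 3.51 = 3.29%.

TFP grew 3.29%.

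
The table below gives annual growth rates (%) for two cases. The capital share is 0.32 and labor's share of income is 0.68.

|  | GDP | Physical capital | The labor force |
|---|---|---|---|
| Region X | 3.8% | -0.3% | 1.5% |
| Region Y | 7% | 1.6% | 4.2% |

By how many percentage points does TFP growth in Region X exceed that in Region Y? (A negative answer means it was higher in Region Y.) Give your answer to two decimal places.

-0.76 percentage points

Labor's share = 1 − 0.32 = 0.68.
Region X: TFP = 3.8 + 0.096 − 1.02 = 2.876%.
Region Y: TFP = 7 − 0.512 − 2.856 = 3.632%.
Difference = 2.876 − (3.632) = -0.756 pp.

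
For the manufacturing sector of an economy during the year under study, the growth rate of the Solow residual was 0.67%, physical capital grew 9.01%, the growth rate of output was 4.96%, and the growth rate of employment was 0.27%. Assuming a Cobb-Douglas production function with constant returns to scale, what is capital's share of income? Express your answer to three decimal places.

0.460

gY = gA + α·gK + (1−α)·gL, so gY − gA − gL = α(gK − gL).
4.96 − 0.67 − 0.27 = α × (9.01 − 0.27).
4.02 = 8.74 α, so α = 0.45995.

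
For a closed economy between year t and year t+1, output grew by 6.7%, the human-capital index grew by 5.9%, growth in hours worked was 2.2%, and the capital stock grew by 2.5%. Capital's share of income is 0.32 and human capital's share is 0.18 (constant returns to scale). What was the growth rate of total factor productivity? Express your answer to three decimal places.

3.738%

Labor's share = 1 − 0.32 − 0.18 = 0.5.
The capital stock: 0.32 × 2.5 = 0.8 pp.
The human-capital index: 0.18 × 5.9 = 1.062 pp.
Hours worked: 0.5 × 2.2 = 1.1 pp.
TFP growth = 6.7 − 2.962 = 3.738%.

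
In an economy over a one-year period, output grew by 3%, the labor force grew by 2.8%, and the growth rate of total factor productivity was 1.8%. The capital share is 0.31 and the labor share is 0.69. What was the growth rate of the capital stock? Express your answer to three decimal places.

Labor's share = 1 − 0.31 = 0.69.
gY = gA + 0.69×2.8 + 0.31×g.
0.31×g = 3 − 1.8 − 1.932 = -0.732.
g = -0.732 / 0.31 = -2.36129%.

-2.361%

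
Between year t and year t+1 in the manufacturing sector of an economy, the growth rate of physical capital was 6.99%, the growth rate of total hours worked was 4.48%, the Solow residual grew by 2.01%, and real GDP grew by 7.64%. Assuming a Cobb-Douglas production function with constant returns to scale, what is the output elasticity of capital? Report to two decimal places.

gY = gA + α·gK + (1−α)·gL, so gY − gA − gL = α(gK − gL).
7.64 − 2.01 − 4.48 = α × (6.99 − 4.48).
1.15 = 2.51 α, so α = 0.4582.

0.46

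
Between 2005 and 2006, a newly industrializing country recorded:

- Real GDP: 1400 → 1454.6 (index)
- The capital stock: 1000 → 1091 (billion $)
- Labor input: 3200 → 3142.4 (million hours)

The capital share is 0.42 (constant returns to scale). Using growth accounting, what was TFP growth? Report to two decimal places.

Real GDP growth = (1454.6 − 1400) / 1400 = 3.9%.
The capital stock growth = (1091 − 1000) / 1000 = 9.1%.
Labor input growth = (3142.4 − 3200) / 3200 = -1.8%.
Labor's share = 1 − 0.42 = 0.58.
The capital stock: 0.42 × 9.1 = 3.822 pp.
Labor input: 0.58 × (-1.8) = -1.044 pp.
TFP growth = 3.9 − 2.778 = 1.122%.

TFP growth was 1.12%.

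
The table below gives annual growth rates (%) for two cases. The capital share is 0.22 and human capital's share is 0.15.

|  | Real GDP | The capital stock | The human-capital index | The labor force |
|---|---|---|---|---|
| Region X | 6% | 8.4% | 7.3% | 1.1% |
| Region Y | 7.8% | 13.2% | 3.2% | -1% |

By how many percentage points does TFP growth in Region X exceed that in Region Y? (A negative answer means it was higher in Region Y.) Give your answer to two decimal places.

-2.68 percentage points

Labor's share = 1 − 0.22 − 0.15 = 0.63.
Region X: TFP = 6 − 1.848 − 1.095 − 0.693 = 2.364%.
Region Y: TFP = 7.8 − 2.904 − 0.48 + 0.63 = 5.046%.
Difference = 2.364 − (5.046) = -2.682 pp.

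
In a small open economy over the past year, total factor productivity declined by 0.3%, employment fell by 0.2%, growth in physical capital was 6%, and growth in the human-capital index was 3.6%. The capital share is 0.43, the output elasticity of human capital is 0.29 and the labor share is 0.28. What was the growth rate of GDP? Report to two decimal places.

3.27%

Labor's share = 1 − 0.43 − 0.29 = 0.28.
Physical capital: 0.43 × 6 = 2.58 pp.
The human-capital index: 0.29 × 3.6 = 1.044 pp.
Employment: 0.28 × (-0.2) = -0.056 pp.
Output growth = -0.3 + 3.568 = 3.268%.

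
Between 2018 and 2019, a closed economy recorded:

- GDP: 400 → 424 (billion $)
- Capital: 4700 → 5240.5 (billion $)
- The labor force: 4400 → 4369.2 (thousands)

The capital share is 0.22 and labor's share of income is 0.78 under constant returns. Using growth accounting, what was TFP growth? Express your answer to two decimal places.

GDP growth = (424 − 400) / 400 = 6%.
Capital growth = (5240.5 − 4700) / 4700 = 11.5%.
The labor force growth = (4369.2 − 4400) / 4400 = -0.7%.
Labor's share = 1 − 0.22 = 0.78.
Capital: 0.22 × 11.5 = 2.53 pp.
The labor force: 0.78 × (-0.7) = -0.546 pp.
TFP growth = 6 − 1.984 = 4.016%.

4.02%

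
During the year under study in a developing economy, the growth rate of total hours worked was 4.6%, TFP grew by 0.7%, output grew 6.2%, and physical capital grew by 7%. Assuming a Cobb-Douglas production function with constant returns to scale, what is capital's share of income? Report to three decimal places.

Capital's share of income is 0.375.

gY = gA + α·gK + (1−α)·gL, so gY − gA − gL = α(gK − gL).
6.2 − 0.7 − 4.6 = α × (7 − 4.6).
0.9 = 2.4 α, so α = 0.375.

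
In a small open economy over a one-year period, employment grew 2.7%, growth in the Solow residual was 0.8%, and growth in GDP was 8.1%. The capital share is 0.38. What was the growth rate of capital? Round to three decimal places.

Labor's share = 1 − 0.38 = 0.62.
gY = gA + 0.62×2.7 + 0.38×g.
0.38×g = 8.1 − 0.8 − 1.674 = 5.626.
g = 5.626 / 0.38 = 14.80526%.

14.805%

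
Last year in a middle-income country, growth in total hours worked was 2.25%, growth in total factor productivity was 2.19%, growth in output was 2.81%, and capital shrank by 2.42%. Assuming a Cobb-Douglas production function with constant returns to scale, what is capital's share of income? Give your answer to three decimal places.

gY = gA + α·gK + (1−α)·gL, so gY − gA − gL = α(gK − gL).
2.81 − 2.19 − 2.25 = α × (-2.42 − 2.25).
-1.63 = -4.67 α, so α = 0.34904.

0.349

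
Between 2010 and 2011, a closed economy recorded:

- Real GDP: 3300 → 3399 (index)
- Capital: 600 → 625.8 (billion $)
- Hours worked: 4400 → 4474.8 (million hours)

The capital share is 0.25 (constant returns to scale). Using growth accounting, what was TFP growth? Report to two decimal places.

0.65%

Real GDP growth = (3399 − 3300) / 3300 = 3%.
Capital growth = (625.8 − 600) / 600 = 4.3%.
Hours worked growth = (4474.8 − 4400) / 4400 = 1.7%.
Labor's share = 1 − 0.25 = 0.75.
Capital: 0.25 × 4.3 = 1.075 pp.
Hours worked: 0.75 × 1.7 = 1.275 pp.
TFP growth = 3 − 2.35 = 0.65%.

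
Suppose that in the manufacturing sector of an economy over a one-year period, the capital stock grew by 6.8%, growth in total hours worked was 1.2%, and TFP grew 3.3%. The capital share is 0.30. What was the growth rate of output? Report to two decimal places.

6.18%

Labor's share = 1 − 0.3 = 0.7.
The capital stock: 0.3 × 6.8 = 2.04 pp.
Total hours worked: 0.7 × 1.2 = 0.84 pp.
Output growth = 3.3 + 2.88 = 6.18%.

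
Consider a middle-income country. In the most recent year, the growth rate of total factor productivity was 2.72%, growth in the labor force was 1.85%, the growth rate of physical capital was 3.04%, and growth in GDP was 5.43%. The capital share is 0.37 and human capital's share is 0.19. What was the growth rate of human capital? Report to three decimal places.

4.059%

Labor's share = 1 − 0.37 − 0.19 = 0.44.
gY = gA + 0.37×3.04 + 0.44×1.85 + 0.19×g.
0.19×g = 5.43 − 2.72 − 1.9388 = 0.7712.
g = 0.7712 / 0.19 = 4.05895%.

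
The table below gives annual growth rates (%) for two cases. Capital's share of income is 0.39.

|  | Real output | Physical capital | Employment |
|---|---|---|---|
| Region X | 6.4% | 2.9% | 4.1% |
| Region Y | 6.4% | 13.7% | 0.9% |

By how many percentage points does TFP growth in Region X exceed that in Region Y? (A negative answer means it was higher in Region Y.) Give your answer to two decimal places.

Labor's share = 1 − 0.39 = 0.61.
Region X: TFP = 6.4 − 1.131 − 2.501 = 2.768%.
Region Y: TFP = 6.4 − 5.343 − 0.549 = 0.508%.
Difference = 2.768 − (0.508) = 2.26 pp.

2.26 percentage points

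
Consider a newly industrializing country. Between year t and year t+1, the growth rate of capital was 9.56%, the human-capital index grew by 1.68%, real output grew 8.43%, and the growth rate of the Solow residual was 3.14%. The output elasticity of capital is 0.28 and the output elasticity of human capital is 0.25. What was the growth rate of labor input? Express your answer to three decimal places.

4.666%

Labor's share = 1 − 0.28 − 0.25 = 0.47.
gY = gA + 0.28×9.56 + 0.25×1.68 + 0.47×g.
0.47×g = 8.43 − 3.14 − 3.0968 = 2.1932.
g = 2.1932 / 0.47 = 4.66638%.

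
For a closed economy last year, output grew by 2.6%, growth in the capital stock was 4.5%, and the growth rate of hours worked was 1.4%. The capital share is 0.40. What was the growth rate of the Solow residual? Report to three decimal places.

-0.040%

Labor's share = 1 − 0.4 = 0.6.
The capital stock: 0.4 × 4.5 = 1.8 pp.
Hours worked: 0.6 × 1.4 = 0.84 pp.
TFP growth = 2.6 − 2.64 = -0.04%.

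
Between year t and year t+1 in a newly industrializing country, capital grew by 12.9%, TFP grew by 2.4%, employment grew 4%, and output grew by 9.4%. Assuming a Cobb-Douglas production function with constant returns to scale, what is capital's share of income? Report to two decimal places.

gY = gA + α·gK + (1−α)·gL, so gY − gA − gL = α(gK − gL).
9.4 − 2.4 − 4 = α × (12.9 − 4).
3 = 8.9 α, so α = 0.3371.

0.34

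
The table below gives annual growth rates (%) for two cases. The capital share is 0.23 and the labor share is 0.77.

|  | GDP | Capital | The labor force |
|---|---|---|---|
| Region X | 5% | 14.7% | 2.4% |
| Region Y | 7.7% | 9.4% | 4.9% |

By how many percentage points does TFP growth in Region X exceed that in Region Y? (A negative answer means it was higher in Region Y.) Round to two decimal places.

Labor's share = 1 − 0.23 = 0.77.
Region X: TFP = 5 − 3.381 − 1.848 = -0.229%.
Region Y: TFP = 7.7 − 2.162 − 3.773 = 1.765%.
Difference = -0.229 − (1.765) = -1.994 pp.

-1.99 percentage points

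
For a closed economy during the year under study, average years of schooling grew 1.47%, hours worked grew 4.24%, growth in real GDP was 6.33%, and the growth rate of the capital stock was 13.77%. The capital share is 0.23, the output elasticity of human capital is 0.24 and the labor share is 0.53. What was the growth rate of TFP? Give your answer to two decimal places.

Labor's share = 1 − 0.23 − 0.24 = 0.53.
The capital stock: 0.23 × 13.77 = 3.1671 pp.
Average years of schooling: 0.24 × 1.47 = 0.3528 pp.
Hours worked: 0.53 × 4.24 = 2.2472 pp.
TFP growth = 6.33 − 5.7671 = 0.5629%.

TFP growth was 0.56%.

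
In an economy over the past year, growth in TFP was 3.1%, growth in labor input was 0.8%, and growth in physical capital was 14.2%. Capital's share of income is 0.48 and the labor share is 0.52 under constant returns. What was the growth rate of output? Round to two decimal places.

Labor's share = 1 − 0.48 = 0.52.
Physical capital: 0.48 × 14.2 = 6.816 pp.
Labor input: 0.52 × 0.8 = 0.416 pp.
Output growth = 3.1 + 7.232 = 10.332%.

Output growth was 10.33%.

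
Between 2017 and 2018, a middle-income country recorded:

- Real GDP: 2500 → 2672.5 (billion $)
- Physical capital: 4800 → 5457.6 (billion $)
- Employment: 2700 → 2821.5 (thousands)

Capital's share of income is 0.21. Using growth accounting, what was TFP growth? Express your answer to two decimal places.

Real GDP growth = (2672.5 − 2500) / 2500 = 6.9%.
Physical capital growth = (5457.6 − 4800) / 4800 = 13.7%.
Employment growth = (2821.5 − 2700) / 2700 = 4.5%.
Labor's share = 1 − 0.21 = 0.79.
Physical capital: 0.21 × 13.7 = 2.877 pp.
Employment: 0.79 × 4.5 = 3.555 pp.
TFP growth = 6.9 − 6.432 = 0.468%.

0.47%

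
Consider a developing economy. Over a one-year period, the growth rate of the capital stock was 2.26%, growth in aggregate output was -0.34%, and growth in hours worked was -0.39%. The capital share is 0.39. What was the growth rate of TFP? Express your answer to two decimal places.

-0.98%

Labor's share = 1 − 0.39 = 0.61.
The capital stock: 0.39 × 2.26 = 0.8814 pp.
Hours worked: 0.61 × (-0.39) = -0.2379 pp.
TFP growth = -0.34 − 0.6435 = -0.9835%.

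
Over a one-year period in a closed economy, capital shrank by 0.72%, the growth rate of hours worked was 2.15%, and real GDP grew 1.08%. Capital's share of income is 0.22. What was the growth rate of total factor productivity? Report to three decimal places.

-0.439%

Labor's share = 1 − 0.22 = 0.78.
Capital: 0.22 × (-0.72) = -0.1584 pp.
Hours worked: 0.78 × 2.15 = 1.677 pp.
TFP growth = 1.08 − 1.5186 = -0.4386%.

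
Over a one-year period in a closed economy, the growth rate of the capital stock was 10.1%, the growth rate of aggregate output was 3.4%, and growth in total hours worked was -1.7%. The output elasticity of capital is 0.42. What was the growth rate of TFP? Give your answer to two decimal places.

Labor's share = 1 − 0.42 = 0.58.
The capital stock: 0.42 × 10.1 = 4.242 pp.
Total hours worked: 0.58 × (-1.7) = -0.986 pp.
TFP growth = 3.4 − 3.256 = 0.144%.

TFP growth was 0.14%.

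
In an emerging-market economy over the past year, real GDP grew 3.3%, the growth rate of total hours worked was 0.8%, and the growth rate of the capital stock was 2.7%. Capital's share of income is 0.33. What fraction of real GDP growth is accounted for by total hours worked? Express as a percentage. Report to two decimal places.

Labor's share = 1 − 0.33 = 0.67.
Total hours worked contributed 0.67 × 0.8 = 0.536 pp.
Share of growth = 0.536 / 3.3 × 100 = 16.2424%.

Total hours worked accounted for 16.24% of growth.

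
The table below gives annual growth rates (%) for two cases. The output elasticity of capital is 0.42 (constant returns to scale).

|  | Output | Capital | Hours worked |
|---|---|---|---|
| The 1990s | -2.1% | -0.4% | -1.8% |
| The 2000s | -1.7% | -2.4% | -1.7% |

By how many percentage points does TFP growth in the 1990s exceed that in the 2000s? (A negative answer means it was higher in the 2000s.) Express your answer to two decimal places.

Labor's share = 1 − 0.42 = 0.58.
The 1990s: TFP = -2.1 + 0.168 + 1.044 = -0.888%.
The 2000s: TFP = -1.7 + 1.008 + 0.986 = 0.294%.
Difference = -0.888 − (0.294) = -1.182 pp.

-1.18 percentage points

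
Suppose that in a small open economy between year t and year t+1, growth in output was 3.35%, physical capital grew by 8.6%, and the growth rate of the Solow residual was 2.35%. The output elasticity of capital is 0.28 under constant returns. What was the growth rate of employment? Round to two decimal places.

Labor's share = 1 − 0.28 = 0.72.
gY = gA + 0.28×8.6 + 0.72×g.
0.72×g = 3.35 − 2.35 − 2.408 = -1.408.
g = -1.408 / 0.72 = -1.9556%.

-1.96%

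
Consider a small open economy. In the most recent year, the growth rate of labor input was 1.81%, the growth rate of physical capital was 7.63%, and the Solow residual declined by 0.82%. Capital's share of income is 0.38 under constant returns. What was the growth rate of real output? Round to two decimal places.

Labor's share = 1 − 0.38 = 0.62.
Physical capital: 0.38 × 7.63 = 2.8994 pp.
Labor input: 0.62 × 1.81 = 1.1222 pp.
Output growth = -0.82 + 4.0216 = 3.2016%.

3.20%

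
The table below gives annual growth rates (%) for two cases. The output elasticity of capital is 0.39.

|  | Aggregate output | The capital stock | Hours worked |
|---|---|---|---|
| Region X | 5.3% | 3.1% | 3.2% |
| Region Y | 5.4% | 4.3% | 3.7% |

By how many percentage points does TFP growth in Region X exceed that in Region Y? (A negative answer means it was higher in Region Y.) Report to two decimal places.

Labor's share = 1 − 0.39 = 0.61.
Region X: TFP = 5.3 − 1.209 − 1.952 = 2.139%.
Region Y: TFP = 5.4 − 1.677 − 2.257 = 1.466%.
Difference = 2.139 − (1.466) = 0.673 pp.

0.67 percentage points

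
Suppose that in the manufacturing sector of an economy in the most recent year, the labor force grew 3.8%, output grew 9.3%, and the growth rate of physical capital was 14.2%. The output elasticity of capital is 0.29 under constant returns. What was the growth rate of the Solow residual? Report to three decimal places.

The Solow residual growth was 2.484%.

Labor's share = 1 − 0.29 = 0.71.
Physical capital: 0.29 × 14.2 = 4.118 pp.
The labor force: 0.71 × 3.8 = 2.698 pp.
TFP growth = 9.3 − 6.816 = 2.484%.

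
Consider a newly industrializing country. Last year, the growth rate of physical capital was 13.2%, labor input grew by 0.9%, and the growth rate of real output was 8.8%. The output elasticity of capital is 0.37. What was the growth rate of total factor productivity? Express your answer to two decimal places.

3.35%

Labor's share = 1 − 0.37 = 0.63.
Physical capital: 0.37 × 13.2 = 4.884 pp.
Labor input: 0.63 × 0.9 = 0.567 pp.
TFP growth = 8.8 − 5.451 = 3.349%.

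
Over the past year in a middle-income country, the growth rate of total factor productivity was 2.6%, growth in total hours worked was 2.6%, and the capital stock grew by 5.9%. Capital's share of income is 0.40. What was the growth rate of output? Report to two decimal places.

Output growth was 6.52%.

Labor's share = 1 − 0.4 = 0.6.
The capital stock: 0.4 × 5.9 = 2.36 pp.
Total hours worked: 0.6 × 2.6 = 1.56 pp.
Output growth = 2.6 + 3.92 = 6.52%.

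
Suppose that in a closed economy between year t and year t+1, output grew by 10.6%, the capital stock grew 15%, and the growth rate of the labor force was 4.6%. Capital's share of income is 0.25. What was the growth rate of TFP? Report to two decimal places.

Labor's share = 1 − 0.25 = 0.75.
The capital stock: 0.25 × 15 = 3.75 pp.
The labor force: 0.75 × 4.6 = 3.45 pp.
TFP growth = 10.6 − 7.2 = 3.4%.

3.40%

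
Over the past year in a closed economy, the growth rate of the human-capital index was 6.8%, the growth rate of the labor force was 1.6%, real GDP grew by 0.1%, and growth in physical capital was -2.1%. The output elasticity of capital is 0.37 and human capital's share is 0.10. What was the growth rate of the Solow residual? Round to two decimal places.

Labor's share = 1 − 0.37 − 0.1 = 0.53.
Physical capital: 0.37 × (-2.1) = -0.777 pp.
The human-capital index: 0.1 × 6.8 = 0.68 pp.
The labor force: 0.53 × 1.6 = 0.848 pp.
TFP growth = 0.1 − 0.751 = -0.651%.

-0.65%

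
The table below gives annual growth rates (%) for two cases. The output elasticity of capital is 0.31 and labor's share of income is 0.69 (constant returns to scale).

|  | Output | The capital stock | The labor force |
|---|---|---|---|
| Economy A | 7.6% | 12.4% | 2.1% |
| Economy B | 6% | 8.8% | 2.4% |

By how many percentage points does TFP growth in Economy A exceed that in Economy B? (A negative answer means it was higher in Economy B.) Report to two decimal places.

Labor's share = 1 − 0.31 = 0.69.
Economy A: TFP = 7.6 − 3.844 − 1.449 = 2.307%.
Economy B: TFP = 6 − 2.728 − 1.656 = 1.616%.
Difference = 2.307 − (1.616) = 0.691 pp.

0.69 percentage points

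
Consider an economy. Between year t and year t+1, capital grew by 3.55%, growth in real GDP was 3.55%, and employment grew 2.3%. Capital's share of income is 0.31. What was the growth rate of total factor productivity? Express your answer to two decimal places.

Labor's share = 1 − 0.31 = 0.69.
Capital: 0.31 × 3.55 = 1.1005 pp.
Employment: 0.69 × 2.3 = 1.587 pp.
TFP growth = 3.55 − 2.6875 = 0.8625%.

Total factor productivity growth was 0.86%.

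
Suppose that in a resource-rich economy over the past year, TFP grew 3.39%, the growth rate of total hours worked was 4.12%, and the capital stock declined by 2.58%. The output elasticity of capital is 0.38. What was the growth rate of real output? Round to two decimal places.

4.96%

Labor's share = 1 − 0.38 = 0.62.
The capital stock: 0.38 × (-2.58) = -0.9804 pp.
Total hours worked: 0.62 × 4.12 = 2.5544 pp.
Output growth = 3.39 + 1.574 = 4.964%.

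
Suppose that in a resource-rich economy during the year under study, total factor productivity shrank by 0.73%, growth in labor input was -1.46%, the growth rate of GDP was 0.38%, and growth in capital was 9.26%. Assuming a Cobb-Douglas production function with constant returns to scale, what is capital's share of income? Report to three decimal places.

gY = gA + α·gK + (1−α)·gL, so gY − gA − gL = α(gK − gL).
0.38 + 0.73 + 1.46 = α × (9.26 − (-1.46)).
2.57 = 10.72 α, so α = 0.23974.

Capital's share of income is 0.240.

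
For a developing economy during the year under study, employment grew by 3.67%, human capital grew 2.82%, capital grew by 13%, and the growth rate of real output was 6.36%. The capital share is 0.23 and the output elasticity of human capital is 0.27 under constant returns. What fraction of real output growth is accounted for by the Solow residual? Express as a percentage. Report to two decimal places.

12.16%

Labor's share = 1 − 0.23 − 0.27 = 0.5.
Capital: 0.23 × 13 = 2.99 pp.
Human capital: 0.27 × 2.82 = 0.7614 pp.
Employment: 0.5 × 3.67 = 1.835 pp.
TFP growth = 6.36 − 5.5864 = 0.7736%.
TFP share of growth = 0.7736 / 6.36 × 100 = 12.1635%.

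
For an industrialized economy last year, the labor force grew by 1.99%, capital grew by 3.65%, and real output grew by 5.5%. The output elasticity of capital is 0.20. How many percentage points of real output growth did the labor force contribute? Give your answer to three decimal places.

1.592

Labor's share = 1 − 0.2 = 0.8.
Contribution = share × growth = 0.8 × 1.99 = 1.592 pp.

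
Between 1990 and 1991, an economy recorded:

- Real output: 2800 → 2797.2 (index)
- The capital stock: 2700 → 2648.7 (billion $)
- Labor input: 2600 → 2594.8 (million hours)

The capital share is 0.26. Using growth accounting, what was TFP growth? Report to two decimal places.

Real output growth = (2797.2 − 2800) / 2800 = -0.1%.
The capital stock growth = (2648.7 − 2700) / 2700 = -1.9%.
Labor input growth = (2594.8 − 2600) / 2600 = -0.2%.
Labor's share = 1 − 0.26 = 0.74.
The capital stock: 0.26 × (-1.9) = -0.494 pp.
Labor input: 0.74 × (-0.2) = -0.148 pp.
TFP growth = -0.1 + 0.642 = 0.542%.

0.54%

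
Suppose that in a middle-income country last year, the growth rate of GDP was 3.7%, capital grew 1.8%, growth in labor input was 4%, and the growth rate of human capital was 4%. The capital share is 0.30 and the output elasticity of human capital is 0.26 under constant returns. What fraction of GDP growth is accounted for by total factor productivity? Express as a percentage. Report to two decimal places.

Labor's share = 1 − 0.3 − 0.26 = 0.44.
Capital: 0.3 × 1.8 = 0.54 pp.
Human capital: 0.26 × 4 = 1.04 pp.
Labor input: 0.44 × 4 = 1.76 pp.
TFP growth = 3.7 − 3.34 = 0.36%.
TFP share of growth = 0.36 / 3.7 × 100 = 9.7297%.

9.73%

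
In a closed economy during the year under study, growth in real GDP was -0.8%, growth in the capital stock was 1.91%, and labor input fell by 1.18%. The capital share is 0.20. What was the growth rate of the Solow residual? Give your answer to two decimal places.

-0.24%

Labor's share = 1 − 0.2 = 0.8.
The capital stock: 0.2 × 1.91 = 0.382 pp.
Labor input: 0.8 × (-1.18) = -0.944 pp.
TFP growth = -0.8 + 0.562 = -0.238%.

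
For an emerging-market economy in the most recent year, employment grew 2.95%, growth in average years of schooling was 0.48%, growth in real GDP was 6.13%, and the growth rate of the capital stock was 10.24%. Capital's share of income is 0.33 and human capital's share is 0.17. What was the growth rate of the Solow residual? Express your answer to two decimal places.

Labor's share = 1 − 0.33 − 0.17 = 0.5.
The capital stock: 0.33 × 10.24 = 3.3792 pp.
Average years of schooling: 0.17 × 0.48 = 0.0816 pp.
Employment: 0.5 × 2.95 = 1.475 pp.
TFP growth = 6.13 − 4.9358 = 1.1942%.

1.19%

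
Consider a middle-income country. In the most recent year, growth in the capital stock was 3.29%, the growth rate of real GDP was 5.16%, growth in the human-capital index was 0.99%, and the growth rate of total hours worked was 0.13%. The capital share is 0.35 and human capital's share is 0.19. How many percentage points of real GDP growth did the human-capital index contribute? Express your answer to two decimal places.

Contribution = share × growth = 0.19 × 0.99 = 0.1881 pp.

0.19 percentage points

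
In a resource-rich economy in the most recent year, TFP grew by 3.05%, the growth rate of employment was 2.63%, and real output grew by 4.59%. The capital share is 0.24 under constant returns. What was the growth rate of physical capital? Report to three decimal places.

-1.912%

Labor's share = 1 − 0.24 = 0.76.
gY = gA + 0.76×2.63 + 0.24×g.
0.24×g = 4.59 − 3.05 − 1.9988 = -0.4588.
g = -0.4588 / 0.24 = -1.91167%.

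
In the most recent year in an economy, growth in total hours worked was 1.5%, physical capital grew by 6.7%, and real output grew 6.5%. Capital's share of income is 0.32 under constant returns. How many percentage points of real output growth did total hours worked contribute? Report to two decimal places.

1.02

Labor's share = 1 − 0.32 = 0.68.
Contribution = share × growth = 0.68 × 1.5 = 1.02 pp.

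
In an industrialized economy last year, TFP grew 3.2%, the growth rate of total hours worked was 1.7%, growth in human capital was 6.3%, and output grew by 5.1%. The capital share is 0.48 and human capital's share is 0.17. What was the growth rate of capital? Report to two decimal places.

Labor's share = 1 − 0.48 − 0.17 = 0.35.
gY = gA + 0.17×6.3 + 0.35×1.7 + 0.48×g.
0.48×g = 5.1 − 3.2 − 1.666 = 0.234.
g = 0.234 / 0.48 = 0.4875%.

0.49%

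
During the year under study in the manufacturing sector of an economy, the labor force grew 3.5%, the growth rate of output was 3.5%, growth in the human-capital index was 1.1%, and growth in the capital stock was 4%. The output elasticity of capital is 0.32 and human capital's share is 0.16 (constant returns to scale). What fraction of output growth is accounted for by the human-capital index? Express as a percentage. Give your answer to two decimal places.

5.03%

The human-capital index contributed 0.16 × 1.1 = 0.176 pp.
Share of growth = 0.176 / 3.5 × 100 = 5.0286%.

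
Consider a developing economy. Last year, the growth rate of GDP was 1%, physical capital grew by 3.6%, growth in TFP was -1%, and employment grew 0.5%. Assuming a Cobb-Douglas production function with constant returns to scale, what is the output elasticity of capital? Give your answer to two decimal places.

0.48

gY = gA + α·gK + (1−α)·gL, so gY − gA − gL = α(gK − gL).
1 + 1 − 0.5 = α × (3.6 − 0.5).
1.5 = 3.1 α, so α = 0.4839.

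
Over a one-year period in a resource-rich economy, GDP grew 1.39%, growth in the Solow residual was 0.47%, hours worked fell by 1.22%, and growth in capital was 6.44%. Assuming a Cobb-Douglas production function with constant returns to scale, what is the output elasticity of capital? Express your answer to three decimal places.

α = 0.279

gY = gA + α·gK + (1−α)·gL, so gY − gA − gL = α(gK − gL).
1.39 − 0.47 + 1.22 = α × (6.44 − (-1.22)).
2.14 = 7.66 α, so α = 0.27937.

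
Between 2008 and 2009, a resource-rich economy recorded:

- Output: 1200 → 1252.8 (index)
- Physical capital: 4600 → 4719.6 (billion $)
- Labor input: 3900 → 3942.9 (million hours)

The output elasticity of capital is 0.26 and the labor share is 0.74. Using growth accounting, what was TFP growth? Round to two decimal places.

Output growth = (1252.8 − 1200) / 1200 = 4.4%.
Physical capital growth = (4719.6 − 4600) / 4600 = 2.6%.
Labor input growth = (3942.9 − 3900) / 3900 = 1.1%.
Labor's share = 1 − 0.26 = 0.74.
Physical capital: 0.26 × 2.6 = 0.676 pp.
Labor input: 0.74 × 1.1 = 0.814 pp.
TFP growth = 4.4 − 1.49 = 2.91%.

2.91%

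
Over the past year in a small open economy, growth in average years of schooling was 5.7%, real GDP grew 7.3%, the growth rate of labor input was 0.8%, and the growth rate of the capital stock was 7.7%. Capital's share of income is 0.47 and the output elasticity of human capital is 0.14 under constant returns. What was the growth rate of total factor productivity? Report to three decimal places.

2.571%

Labor's share = 1 − 0.47 − 0.14 = 0.39.
The capital stock: 0.47 × 7.7 = 3.619 pp.
Average years of schooling: 0.14 × 5.7 = 0.798 pp.
Labor input: 0.39 × 0.8 = 0.312 pp.
TFP growth = 7.3 − 4.729 = 2.571%.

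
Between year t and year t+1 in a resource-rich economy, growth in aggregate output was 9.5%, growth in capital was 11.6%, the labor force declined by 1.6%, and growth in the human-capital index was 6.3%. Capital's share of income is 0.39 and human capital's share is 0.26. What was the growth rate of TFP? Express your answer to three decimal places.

Labor's share = 1 − 0.39 − 0.26 = 0.35.
Capital: 0.39 × 11.6 = 4.524 pp.
The human-capital index: 0.26 × 6.3 = 1.638 pp.
The labor force: 0.35 × (-1.6) = -0.56 pp.
TFP growth = 9.5 − 5.602 = 3.898%.

TFP growth was 3.898%.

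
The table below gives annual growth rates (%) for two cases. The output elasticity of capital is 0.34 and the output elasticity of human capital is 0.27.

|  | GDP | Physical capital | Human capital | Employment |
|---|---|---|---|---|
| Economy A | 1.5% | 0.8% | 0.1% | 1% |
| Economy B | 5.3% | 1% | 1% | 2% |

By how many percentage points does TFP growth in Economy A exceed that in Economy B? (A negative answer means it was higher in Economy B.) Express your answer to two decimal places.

Labor's share = 1 − 0.34 − 0.27 = 0.39.
Economy A: TFP = 1.5 − 0.272 − 0.027 − 0.39 = 0.811%.
Economy B: TFP = 5.3 − 0.34 − 0.27 − 0.78 = 3.91%.
Difference = 0.811 − (3.91) = -3.099 pp.

-3.10 percentage points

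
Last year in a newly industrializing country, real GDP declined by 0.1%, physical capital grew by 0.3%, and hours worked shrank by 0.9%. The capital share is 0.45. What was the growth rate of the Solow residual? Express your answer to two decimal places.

The Solow residual growth was 0.26%.

Labor's share = 1 − 0.45 = 0.55.
Physical capital: 0.45 × 0.3 = 0.135 pp.
Hours worked: 0.55 × (-0.9) = -0.495 pp.
TFP growth = -0.1 + 0.36 = 0.26%.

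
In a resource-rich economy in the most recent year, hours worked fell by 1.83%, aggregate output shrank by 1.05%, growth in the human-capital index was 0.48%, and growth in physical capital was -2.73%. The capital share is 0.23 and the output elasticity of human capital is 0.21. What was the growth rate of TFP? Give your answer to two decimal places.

TFP growth was 0.50%.

Labor's share = 1 − 0.23 − 0.21 = 0.56.
Physical capital: 0.23 × (-2.73) = -0.6279 pp.
The human-capital index: 0.21 × 0.48 = 0.1008 pp.
Hours worked: 0.56 × (-1.83) = -1.0248 pp.
TFP growth = -1.05 + 1.5519 = 0.5019%.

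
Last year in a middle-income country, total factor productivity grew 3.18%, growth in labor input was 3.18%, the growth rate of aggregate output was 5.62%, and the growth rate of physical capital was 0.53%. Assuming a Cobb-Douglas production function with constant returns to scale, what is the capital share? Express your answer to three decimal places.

0.279

gY = gA + α·gK + (1−α)·gL, so gY − gA − gL = α(gK − gL).
5.62 − 3.18 − 3.18 = α × (0.53 − 3.18).
-0.74 = -2.65 α, so α = 0.27925.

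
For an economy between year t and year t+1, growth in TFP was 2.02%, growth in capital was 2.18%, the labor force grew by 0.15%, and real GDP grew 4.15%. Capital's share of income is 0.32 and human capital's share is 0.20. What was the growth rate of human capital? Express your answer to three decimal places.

Labor's share = 1 − 0.32 − 0.2 = 0.48.
gY = gA + 0.32×2.18 + 0.48×0.15 + 0.2×g.
0.2×g = 4.15 − 2.02 − 0.7696 = 1.3604.
g = 1.3604 / 0.2 = 6.802%.

Human capital grew 6.802%.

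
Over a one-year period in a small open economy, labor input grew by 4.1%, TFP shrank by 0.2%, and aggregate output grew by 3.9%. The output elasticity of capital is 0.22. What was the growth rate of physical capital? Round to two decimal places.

4.10%

Labor's share = 1 − 0.22 = 0.78.
gY = gA + 0.78×4.1 + 0.22×g.
0.22×g = 3.9 + 0.2 − 3.198 = 0.902.
g = 0.902 / 0.22 = 4.1%.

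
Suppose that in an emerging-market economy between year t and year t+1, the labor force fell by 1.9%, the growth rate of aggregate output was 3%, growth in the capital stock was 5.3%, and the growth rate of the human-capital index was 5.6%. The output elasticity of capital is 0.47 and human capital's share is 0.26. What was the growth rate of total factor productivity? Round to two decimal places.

Labor's share = 1 − 0.47 − 0.26 = 0.27.
The capital stock: 0.47 × 5.3 = 2.491 pp.
The human-capital index: 0.26 × 5.6 = 1.456 pp.
The labor force: 0.27 × (-1.9) = -0.513 pp.
TFP growth = 3 − 3.434 = -0.434%.

-0.43%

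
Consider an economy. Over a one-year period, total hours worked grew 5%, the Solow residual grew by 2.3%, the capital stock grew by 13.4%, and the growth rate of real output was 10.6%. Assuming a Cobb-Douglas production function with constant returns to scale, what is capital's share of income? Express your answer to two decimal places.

α = 0.39

gY = gA + α·gK + (1−α)·gL, so gY − gA − gL = α(gK − gL).
10.6 − 2.3 − 5 = α × (13.4 − 5).
3.3 = 8.4 α, so α = 0.3929.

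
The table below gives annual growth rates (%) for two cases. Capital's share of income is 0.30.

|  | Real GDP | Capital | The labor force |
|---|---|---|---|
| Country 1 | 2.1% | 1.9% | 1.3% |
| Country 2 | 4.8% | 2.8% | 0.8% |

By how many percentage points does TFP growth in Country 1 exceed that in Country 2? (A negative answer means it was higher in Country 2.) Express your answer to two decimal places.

-2.78 percentage points

Labor's share = 1 − 0.3 = 0.7.
Country 1: TFP = 2.1 − 0.57 − 0.91 = 0.62%.
Country 2: TFP = 4.8 − 0.84 − 0.56 = 3.4%.
Difference = 0.62 − (3.4) = -2.78 pp.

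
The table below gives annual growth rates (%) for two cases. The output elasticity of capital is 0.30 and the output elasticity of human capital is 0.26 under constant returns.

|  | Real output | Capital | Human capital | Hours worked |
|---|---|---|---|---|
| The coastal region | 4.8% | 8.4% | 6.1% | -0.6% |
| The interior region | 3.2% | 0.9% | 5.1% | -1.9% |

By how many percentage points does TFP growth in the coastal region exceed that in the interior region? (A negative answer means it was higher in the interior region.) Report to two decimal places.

-1.48 percentage points

Labor's share = 1 − 0.3 − 0.26 = 0.44.
The coastal region: TFP = 4.8 − 2.52 − 1.586 + 0.264 = 0.958%.
The interior region: TFP = 3.2 − 0.27 − 1.326 + 0.836 = 2.44%.
Difference = 0.958 − (2.44) = -1.482 pp.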